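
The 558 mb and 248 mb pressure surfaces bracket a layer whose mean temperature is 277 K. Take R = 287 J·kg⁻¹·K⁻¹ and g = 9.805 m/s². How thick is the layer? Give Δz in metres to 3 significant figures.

Δz ≈ 6580 m

Hypsometric equation: Δz = (R T̄/g) ln(P₁/P₂).
R T̄/g = 287 × 277 / 9.805 = 8108.0 m.
ln(558/248) = ln(2.2500) = 0.81093.
Δz = 8108.0 × 0.81093 = 6575.0 m.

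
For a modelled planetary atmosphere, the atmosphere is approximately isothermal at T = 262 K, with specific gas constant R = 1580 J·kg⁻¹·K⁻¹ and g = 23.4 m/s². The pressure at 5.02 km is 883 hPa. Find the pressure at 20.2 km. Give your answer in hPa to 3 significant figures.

Scale height: H = RT/g = 1580 × 262 / 23.4 = 17691 m.
Between two levels, P₂ = P₁ exp(−Δz/H) with Δz = z₂ − z₁.
Δz = 20200 − 5020.0 = 15180 m; Δz/H = 15180/17691 = 0.85806.
P₂ = 883 × exp(−0.85806) = 883 × 0.42398 = 374.37 hPa.

P ≈ 374 hPa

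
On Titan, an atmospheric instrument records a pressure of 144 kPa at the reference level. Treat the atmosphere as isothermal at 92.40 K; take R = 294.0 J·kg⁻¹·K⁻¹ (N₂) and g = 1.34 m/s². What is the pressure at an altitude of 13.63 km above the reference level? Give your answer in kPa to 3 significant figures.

P ≈ 73.5 kPa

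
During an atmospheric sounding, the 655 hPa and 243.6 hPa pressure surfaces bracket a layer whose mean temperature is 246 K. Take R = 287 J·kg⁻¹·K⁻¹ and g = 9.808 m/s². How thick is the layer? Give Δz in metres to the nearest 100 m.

Δz ≈ 7100 m

Hypsometric equation: Δz = (R T̄/g) ln(P₁/P₂).
R T̄/g = 287 × 246 / 9.808 = 7198.4 m.
ln(655/243.6) = ln(2.6888) = 0.98909.
Δz = 7198.4 × 0.98909 = 7119.9 m.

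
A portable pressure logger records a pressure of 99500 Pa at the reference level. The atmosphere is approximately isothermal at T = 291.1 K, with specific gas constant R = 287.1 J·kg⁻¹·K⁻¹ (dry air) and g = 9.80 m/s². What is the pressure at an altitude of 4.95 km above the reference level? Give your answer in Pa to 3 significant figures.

P ≈ 55700 Pa

Scale height: H = RT/g = 287.1 × 291.1 / 9.80 = 8528.0 m.
Barometric formula: P = P₀ exp(−z/H).
z/H = 4950.0/8528.0 = 0.58044; exp(−0.58044) = 0.55965.
P = 99500 × 0.55965 = 55685 Pa.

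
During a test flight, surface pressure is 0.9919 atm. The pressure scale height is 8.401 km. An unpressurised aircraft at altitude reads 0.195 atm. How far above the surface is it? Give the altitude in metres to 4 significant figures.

Invert the barometric formula: z = H ln(P₀/P).
P₀/P = 0.9919/0.195 = 5.0867; ln(5.0867) = 1.6266.
z = 8401.0 × 1.6266 = 13665 m.

z ≈ 13670 m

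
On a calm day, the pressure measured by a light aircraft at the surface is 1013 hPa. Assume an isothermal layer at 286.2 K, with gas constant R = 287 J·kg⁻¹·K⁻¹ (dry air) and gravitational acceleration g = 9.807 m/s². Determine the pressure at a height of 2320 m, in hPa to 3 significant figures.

P ≈ 768 hPa

Scale height: H = RT/g = 287 × 286.2 / 9.807 = 8375.6 m.
Barometric formula: P = P₀ exp(−z/H).
z/H = 2320.0/8375.6 = 0.27700; exp(−0.27700) = 0.75805.
P = 1013 × 0.75805 = 767.90 hPa.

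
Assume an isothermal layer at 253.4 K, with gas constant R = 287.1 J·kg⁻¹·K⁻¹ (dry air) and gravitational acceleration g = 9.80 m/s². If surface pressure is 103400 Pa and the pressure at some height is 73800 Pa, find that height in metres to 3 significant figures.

z ≈ 2500 m

Scale height: H = RT/g = 287.1 × 253.4 / 9.80 = 7423.6 m.
Invert the barometric formula: z = H ln(P₀/P).
P₀/P = 103400/73800 = 1.4011; ln(1.4011) = 0.33726.
z = 7423.6 × 0.33726 = 2503.7 m.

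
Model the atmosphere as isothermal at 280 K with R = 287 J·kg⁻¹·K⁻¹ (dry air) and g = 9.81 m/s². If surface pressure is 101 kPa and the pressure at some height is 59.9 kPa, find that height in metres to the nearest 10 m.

Scale height: H = RT/g = 287 × 280 / 9.81 = 8191.6 m.
Invert the barometric formula: z = H ln(P₀/P).
P₀/P = 101/59.9 = 1.6861; ln(1.6861) = 0.52242.
z = 8191.6 × 0.52242 = 4279.5 m.

z ≈ 4280 m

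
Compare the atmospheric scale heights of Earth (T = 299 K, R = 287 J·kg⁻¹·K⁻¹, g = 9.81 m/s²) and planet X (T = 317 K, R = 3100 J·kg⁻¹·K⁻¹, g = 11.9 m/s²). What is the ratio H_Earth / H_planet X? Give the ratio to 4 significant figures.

H_Earth/H_planet X ≈ 0.1059

H = RT/g for each body.
H_Earth = 287 × 299 / 9.81 = 8747.5 m.
H_planet X = 3100 × 317 / 11.9 = 82580 m.
H_Earth/H_planet X = 8747.5/82580 = 0.10593.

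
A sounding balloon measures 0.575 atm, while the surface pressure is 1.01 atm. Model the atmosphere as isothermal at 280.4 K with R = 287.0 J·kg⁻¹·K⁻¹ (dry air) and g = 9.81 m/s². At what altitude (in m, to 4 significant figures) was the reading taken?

z ≈ 4621 m

Scale height: H = RT/g = 287.0 × 280.4 / 9.81 = 8203.3 m.
Invert the barometric formula: z = H ln(P₀/P).
P₀/P = 1.01/0.575 = 1.7565; ln(1.7565) = 0.56332.
z = 8203.3 × 0.56332 = 4621.1 m.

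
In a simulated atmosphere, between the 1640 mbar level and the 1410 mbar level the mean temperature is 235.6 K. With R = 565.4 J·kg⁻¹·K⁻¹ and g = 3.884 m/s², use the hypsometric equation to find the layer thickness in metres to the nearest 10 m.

Δz ≈ 5180 m

Hypsometric equation: Δz = (R T̄/g) ln(P₁/P₂).
R T̄/g = 565.4 × 235.6 / 3.884 = 34297 m.
ln(1640/1410) = ln(1.1631) = 0.15109.
Δz = 34297 × 0.15109 = 5181.9 m.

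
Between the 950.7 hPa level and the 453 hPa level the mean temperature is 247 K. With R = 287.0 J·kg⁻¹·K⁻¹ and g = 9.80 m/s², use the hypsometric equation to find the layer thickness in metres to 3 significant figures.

Hypsometric equation: Δz = (R T̄/g) ln(P₁/P₂).
R T̄/g = 287.0 × 247 / 9.80 = 7233.6 m.
ln(950.7/453) = ln(2.0987) = 0.74132.
Δz = 7233.6 × 0.74132 = 5362.4 m.

Δz ≈ 5360 m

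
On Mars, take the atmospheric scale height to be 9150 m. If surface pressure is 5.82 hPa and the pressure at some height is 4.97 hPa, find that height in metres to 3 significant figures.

Invert the barometric formula: z = H ln(P₀/P).
P₀/P = 5.82/4.97 = 1.1710; ln(1.1710) = 0.15786.
z = 9150.0 × 0.15786 = 1444.4 m.

z ≈ 1440 m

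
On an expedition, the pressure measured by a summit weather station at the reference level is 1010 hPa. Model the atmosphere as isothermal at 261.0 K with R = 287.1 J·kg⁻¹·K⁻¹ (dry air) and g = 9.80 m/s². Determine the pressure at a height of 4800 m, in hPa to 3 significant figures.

P ≈ 539 hPa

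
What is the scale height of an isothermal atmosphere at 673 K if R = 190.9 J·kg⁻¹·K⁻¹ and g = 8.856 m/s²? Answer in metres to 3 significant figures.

H ≈ 14500 m

The scale height of an isothermal atmosphere is H = RT/g.
H = 190.9 × 673 / 8.856 = 128480/8.856 = 14508 m.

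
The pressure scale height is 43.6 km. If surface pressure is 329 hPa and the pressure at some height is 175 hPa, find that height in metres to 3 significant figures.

Invert the barometric formula: z = H ln(P₀/P).
P₀/P = 329/175 = 1.8800; ln(1.8800) = 0.63127.
z = 43600 × 0.63127 = 27523 m.

z ≈ 27500 m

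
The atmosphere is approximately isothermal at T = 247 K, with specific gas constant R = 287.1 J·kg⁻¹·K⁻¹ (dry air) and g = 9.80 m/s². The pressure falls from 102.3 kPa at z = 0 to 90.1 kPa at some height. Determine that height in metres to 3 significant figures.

z ≈ 919 m

Scale height: H = RT/g = 287.1 × 247 / 9.80 = 7236.1 m.
Invert the barometric formula: z = H ln(P₀/P).
P₀/P = 102.3/90.1 = 1.1354; ln(1.1354) = 0.12699.
z = 7236.1 × 0.12699 = 918.91 m.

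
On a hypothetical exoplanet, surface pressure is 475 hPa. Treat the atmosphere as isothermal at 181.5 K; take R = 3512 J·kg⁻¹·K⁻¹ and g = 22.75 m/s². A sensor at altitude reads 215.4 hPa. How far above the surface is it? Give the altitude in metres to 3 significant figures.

Scale height: H = RT/g = 3512 × 181.5 / 22.75 = 28019 m.
Invert the barometric formula: z = H ln(P₀/P).
P₀/P = 475/215.4 = 2.2052; ln(2.2052) = 0.79082.
z = 28019 × 0.79082 = 22158 m.

z ≈ 22200 m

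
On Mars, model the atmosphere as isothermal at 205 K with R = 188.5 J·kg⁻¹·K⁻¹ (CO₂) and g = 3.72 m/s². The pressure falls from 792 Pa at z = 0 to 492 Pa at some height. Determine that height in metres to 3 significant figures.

Scale height: H = RT/g = 188.5 × 205 / 3.72 = 10388 m.
Invert the barometric formula: z = H ln(P₀/P).
P₀/P = 792/492 = 1.6098; ln(1.6098) = 0.47611.
z = 10388 × 0.47611 = 4945.8 m.

z ≈ 4950 m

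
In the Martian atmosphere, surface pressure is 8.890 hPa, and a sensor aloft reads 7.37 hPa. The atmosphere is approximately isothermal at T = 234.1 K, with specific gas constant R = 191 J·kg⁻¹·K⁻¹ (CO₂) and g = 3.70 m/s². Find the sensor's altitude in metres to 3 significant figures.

z ≈ 2270 m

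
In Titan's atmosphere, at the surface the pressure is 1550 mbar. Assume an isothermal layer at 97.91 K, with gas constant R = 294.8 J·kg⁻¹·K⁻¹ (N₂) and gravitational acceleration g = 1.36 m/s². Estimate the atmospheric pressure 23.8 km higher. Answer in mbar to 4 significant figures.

P ≈ 505.0 mbar

Scale height: H = RT/g = 294.8 × 97.91 / 1.36 = 21223 m.
Barometric formula: P = P₀ exp(−z/H).
z/H = 23800/21223 = 1.1214; exp(−1.1214) = 0.32582.
P = 1550 × 0.32582 = 505.02 mbar.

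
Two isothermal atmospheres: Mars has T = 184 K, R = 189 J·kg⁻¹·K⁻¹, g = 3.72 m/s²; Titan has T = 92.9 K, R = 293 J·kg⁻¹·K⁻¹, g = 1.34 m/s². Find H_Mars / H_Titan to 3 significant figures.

H = RT/g for each body.
H_Mars = 189 × 184 / 3.72 = 9348.4 m.
H_Titan = 293 × 92.9 / 1.34 = 20313 m.
H_Mars/H_Titan = 9348.4/20313 = 0.46022.

H_Mars/H_Titan ≈ 0.460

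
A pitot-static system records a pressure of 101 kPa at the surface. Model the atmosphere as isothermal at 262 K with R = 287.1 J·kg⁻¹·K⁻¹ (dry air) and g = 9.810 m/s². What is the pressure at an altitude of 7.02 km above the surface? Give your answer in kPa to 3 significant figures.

Scale height: H = RT/g = 287.1 × 262 / 9.810 = 7667.7 m.
Barometric formula: P = P₀ exp(−z/H).
z/H = 7020.0/7667.7 = 0.91553; exp(−0.91553) = 0.40030.
P = 101 × 0.40030 = 40.430 kPa.

P ≈ 40.4 kPa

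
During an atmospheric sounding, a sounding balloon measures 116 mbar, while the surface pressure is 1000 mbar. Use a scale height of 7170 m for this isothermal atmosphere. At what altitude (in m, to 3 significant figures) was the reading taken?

Invert the barometric formula: z = H ln(P₀/P).
P₀/P = 1000/116 = 8.6207; ln(8.6207) = 2.1542.
z = 7170.0 × 2.1542 = 15446 m.

z ≈ 15400 m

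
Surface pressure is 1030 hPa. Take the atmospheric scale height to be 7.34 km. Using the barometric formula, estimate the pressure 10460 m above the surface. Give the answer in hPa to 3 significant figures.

P ≈ 248 hPa

Barometric formula: P = P₀ exp(−z/H).
z/H = 10460/7340.0 = 1.4251; exp(−1.4251) = 0.24048.
P = 1030 × 0.24048 = 247.69 hPa.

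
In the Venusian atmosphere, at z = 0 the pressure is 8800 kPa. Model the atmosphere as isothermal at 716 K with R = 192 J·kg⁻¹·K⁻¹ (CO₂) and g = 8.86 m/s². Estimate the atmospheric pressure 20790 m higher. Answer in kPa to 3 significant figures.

Scale height: H = RT/g = 192 × 716 / 8.86 = 15516 m.
Barometric formula: P = P₀ exp(−z/H).
z/H = 20790/15516 = 1.3399; exp(−1.3399) = 0.26187.
P = 8800 × 0.26187 = 2304.5 kPa.

P ≈ 2300 kPa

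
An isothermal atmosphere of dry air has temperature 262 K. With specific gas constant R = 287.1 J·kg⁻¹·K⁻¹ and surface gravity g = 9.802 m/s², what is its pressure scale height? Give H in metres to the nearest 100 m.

H ≈ 7700 m

The scale height of an isothermal atmosphere is H = RT/g.
H = 287.1 × 262 / 9.802 = 75220/9.802 = 7673.9 m.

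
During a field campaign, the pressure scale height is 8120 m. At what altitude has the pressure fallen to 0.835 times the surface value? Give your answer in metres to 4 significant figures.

z ≈ 1464 m

Set P/P₀ = exp(−z/H) = 0.835, so z = −H ln(0.835).
−ln(0.835) = 0.18032; z = 8120.0 × 0.18032 = 1464.2 m.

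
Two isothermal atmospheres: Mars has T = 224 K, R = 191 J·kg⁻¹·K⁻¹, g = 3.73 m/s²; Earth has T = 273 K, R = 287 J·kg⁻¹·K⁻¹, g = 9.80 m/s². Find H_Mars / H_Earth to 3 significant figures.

H_Mars/H_Earth ≈ 1.43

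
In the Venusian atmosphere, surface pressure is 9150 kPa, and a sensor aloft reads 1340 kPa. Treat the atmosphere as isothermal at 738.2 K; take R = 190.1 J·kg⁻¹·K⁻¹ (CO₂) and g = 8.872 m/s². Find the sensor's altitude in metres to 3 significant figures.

Scale height: H = RT/g = 190.1 × 738.2 / 8.872 = 15817 m.
Invert the barometric formula: z = H ln(P₀/P).
P₀/P = 9150/1340 = 6.8284; ln(6.8284) = 1.9211.
z = 15817 × 1.9211 = 30386 m.

z ≈ 30400 m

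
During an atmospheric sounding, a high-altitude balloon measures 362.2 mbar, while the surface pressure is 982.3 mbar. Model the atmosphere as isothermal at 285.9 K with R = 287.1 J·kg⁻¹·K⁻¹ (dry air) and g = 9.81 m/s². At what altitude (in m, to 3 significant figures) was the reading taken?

Scale height: H = RT/g = 287.1 × 285.9 / 9.81 = 8367.2 m.
Invert the barometric formula: z = H ln(P₀/P).
P₀/P = 982.3/362.2 = 2.7120; ln(2.7120) = 0.99769.
z = 8367.2 × 0.99769 = 8347.9 m.

z ≈ 8350 m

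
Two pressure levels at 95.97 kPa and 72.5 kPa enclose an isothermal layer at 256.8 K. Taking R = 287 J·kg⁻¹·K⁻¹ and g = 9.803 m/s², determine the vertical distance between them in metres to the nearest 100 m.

Δz ≈ 2100 m

Hypsometric equation: Δz = (R T̄/g) ln(P₁/P₂).
R T̄/g = 287 × 256.8 / 9.803 = 7518.3 m.
ln(95.97/72.5) = ln(1.3237) = 0.28043.
Δz = 7518.3 × 0.28043 = 2108.4 m.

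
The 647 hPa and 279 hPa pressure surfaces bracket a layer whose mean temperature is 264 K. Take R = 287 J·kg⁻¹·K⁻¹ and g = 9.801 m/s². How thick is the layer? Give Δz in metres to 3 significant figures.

Δz ≈ 6500 m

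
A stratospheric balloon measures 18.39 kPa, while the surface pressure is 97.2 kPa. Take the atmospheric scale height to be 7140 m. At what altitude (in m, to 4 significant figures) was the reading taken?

z ≈ 11890 m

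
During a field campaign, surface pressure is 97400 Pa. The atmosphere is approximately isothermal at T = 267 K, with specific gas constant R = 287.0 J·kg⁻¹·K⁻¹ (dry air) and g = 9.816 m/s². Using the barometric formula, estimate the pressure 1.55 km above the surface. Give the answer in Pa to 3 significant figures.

Scale height: H = RT/g = 287.0 × 267 / 9.816 = 7806.5 m.
Barometric formula: P = P₀ exp(−z/H).
z/H = 1550.0/7806.5 = 0.19855; exp(−0.19855) = 0.81992.
P = 97400 × 0.81992 = 79860 Pa.

P ≈ 79900 Pa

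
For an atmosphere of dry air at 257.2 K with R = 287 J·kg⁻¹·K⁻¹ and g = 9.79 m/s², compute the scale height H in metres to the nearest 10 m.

H ≈ 7540 m

The scale height of an isothermal atmosphere is H = RT/g.
H = 287 × 257.2 / 9.79 = 73816/9.79 = 7539.9 m.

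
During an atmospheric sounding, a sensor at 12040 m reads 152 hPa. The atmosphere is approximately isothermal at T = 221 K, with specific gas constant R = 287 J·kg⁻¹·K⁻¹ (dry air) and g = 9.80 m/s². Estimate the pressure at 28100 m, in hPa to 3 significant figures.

Scale height: H = RT/g = 287 × 221 / 9.80 = 6472.1 m.
Between two levels, P₂ = P₁ exp(−Δz/H) with Δz = z₂ − z₁.
Δz = 28100 − 12040 = 16060 m; Δz/H = 16060/6472.1 = 2.4814.
P₂ = 152 × exp(−2.4814) = 152 × 0.083626 = 12.711 hPa.

P ≈ 12.7 hPa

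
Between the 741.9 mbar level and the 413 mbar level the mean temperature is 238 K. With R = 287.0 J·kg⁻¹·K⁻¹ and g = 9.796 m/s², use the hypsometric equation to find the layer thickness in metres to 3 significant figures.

Δz ≈ 4080 m

Hypsometric equation: Δz = (R T̄/g) ln(P₁/P₂).
R T̄/g = 287.0 × 238 / 9.796 = 6972.8 m.
ln(741.9/413) = ln(1.7964) = 0.58578.
Δz = 6972.8 × 0.58578 = 4084.5 m.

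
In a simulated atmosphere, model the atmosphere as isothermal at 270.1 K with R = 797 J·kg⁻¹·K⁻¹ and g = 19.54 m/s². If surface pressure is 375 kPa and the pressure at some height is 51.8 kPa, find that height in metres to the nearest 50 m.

z ≈ 21800 m

Scale height: H = RT/g = 797 × 270.1 / 19.54 = 11017 m.
Invert the barometric formula: z = H ln(P₀/P).
P₀/P = 375/51.8 = 7.2394; ln(7.2394) = 1.9795.
z = 11017 × 1.9795 = 21808 m.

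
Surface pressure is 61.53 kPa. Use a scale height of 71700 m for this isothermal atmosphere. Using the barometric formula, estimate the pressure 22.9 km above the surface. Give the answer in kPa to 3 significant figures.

Barometric formula: P = P₀ exp(−z/H).
z/H = 22900/71700 = 0.31939; exp(−0.31939) = 0.72659.
P = 61.53 × 0.72659 = 44.707 kPa.

P ≈ 44.7 kPa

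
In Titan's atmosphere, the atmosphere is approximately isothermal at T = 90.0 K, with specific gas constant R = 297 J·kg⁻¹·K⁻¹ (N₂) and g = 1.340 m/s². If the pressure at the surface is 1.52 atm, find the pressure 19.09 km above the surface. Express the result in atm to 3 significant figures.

P ≈ 0.584 atm

Scale height: H = RT/g = 297 × 90.0 / 1.340 = 19948 m.
Barometric formula: P = P₀ exp(−z/H).
z/H = 19090/19948 = 0.95699; exp(−0.95699) = 0.38405.
P = 1.52 × 0.38405 = 0.58376 atm.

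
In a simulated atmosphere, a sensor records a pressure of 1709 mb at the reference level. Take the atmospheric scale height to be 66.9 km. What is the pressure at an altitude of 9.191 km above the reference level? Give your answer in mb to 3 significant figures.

Barometric formula: P = P₀ exp(−z/H).
z/H = 9191.0/66900 = 0.13738; exp(−0.13738) = 0.87164.
P = 1709 × 0.87164 = 1489.6 mb.

P ≈ 1490 mb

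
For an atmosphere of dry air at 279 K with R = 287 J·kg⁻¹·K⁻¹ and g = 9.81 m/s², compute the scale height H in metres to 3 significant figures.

H ≈ 8160 m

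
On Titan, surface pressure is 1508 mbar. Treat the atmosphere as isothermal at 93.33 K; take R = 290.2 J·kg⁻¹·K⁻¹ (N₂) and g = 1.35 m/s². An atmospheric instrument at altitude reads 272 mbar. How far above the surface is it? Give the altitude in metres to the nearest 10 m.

Scale height: H = RT/g = 290.2 × 93.33 / 1.35 = 20062 m.
Invert the barometric formula: z = H ln(P₀/P).
P₀/P = 1508/272 = 5.5441; ln(5.5441) = 1.7127.
z = 20062 × 1.7127 = 34360 m.

z ≈ 34360 m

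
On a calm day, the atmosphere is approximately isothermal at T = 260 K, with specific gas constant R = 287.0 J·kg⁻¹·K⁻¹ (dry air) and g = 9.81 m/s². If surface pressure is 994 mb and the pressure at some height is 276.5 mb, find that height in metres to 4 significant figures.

Scale height: H = RT/g = 287.0 × 260 / 9.81 = 7606.5 m.
Invert the barometric formula: z = H ln(P₀/P).
P₀/P = 994/276.5 = 3.5949; ln(3.5949) = 1.2795.
z = 7606.5 × 1.2795 = 9732.5 m.

z ≈ 9733 m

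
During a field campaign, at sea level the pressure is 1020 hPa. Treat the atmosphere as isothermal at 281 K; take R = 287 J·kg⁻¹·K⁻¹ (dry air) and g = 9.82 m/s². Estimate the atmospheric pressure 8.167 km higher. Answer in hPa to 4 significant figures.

P ≈ 377.3 hPa

Scale height: H = RT/g = 287 × 281 / 9.82 = 8212.5 m.
Barometric formula: P = P₀ exp(−z/H).
z/H = 8167.0/8212.5 = 0.99446; exp(−0.99446) = 0.36992.
P = 1020 × 0.36992 = 377.32 hPa.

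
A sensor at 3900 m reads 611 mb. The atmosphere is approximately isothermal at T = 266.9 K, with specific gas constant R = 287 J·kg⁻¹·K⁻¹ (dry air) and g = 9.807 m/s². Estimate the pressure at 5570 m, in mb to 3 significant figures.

P ≈ 493 mb

Scale height: H = RT/g = 287 × 266.9 / 9.807 = 7810.8 m.
Between two levels, P₂ = P₁ exp(−Δz/H) with Δz = z₂ − z₁.
Δz = 5570.0 − 3900.0 = 1670.0 m; Δz/H = 1670.0/7810.8 = 0.21381.
P₂ = 611 × exp(−0.21381) = 611 × 0.80750 = 493.38 mb.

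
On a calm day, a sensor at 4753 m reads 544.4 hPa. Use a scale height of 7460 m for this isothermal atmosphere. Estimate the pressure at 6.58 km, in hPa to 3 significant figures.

P ≈ 426 hPa

Between two levels, P₂ = P₁ exp(−Δz/H) with Δz = z₂ − z₁.
Δz = 6580.0 − 4753.0 = 1827.0 m; Δz/H = 1827.0/7460.0 = 0.24491.
P₂ = 544.4 × exp(−0.24491) = 544.4 × 0.78277 = 426.14 hPa.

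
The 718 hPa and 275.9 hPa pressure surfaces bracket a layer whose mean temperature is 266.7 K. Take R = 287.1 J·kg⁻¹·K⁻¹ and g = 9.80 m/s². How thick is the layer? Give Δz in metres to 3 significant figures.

Hypsometric equation: Δz = (R T̄/g) ln(P₁/P₂).
R T̄/g = 287.1 × 266.7 / 9.80 = 7813.2 m.
ln(718/275.9) = ln(2.6024) = 0.95643.
Δz = 7813.2 × 0.95643 = 7472.8 m.

Δz ≈ 7470 m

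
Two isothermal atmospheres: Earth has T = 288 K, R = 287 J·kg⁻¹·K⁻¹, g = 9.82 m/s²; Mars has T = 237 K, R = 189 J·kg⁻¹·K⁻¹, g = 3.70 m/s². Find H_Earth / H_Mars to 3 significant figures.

H = RT/g for each body.
H_Earth = 287 × 288 / 9.82 = 8417.1 m.
H_Mars = 189 × 237 / 3.70 = 12106 m.
H_Earth/H_Mars = 8417.1/12106 = 0.69528.

H_Earth/H_Mars ≈ 0.695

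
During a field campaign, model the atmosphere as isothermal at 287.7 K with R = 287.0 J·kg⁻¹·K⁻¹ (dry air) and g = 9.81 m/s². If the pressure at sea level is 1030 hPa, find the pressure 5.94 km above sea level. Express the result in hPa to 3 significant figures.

P ≈ 509 hPa

Scale height: H = RT/g = 287.0 × 287.7 / 9.81 = 8416.9 m.
Barometric formula: P = P₀ exp(−z/H).
z/H = 5940.0/8416.9 = 0.70572; exp(−0.70572) = 0.49375.
P = 1030 × 0.49375 = 508.56 hPa.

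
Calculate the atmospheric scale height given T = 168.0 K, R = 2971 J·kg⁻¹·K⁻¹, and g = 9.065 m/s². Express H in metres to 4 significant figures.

H ≈ 55060 m

The scale height of an isothermal atmosphere is H = RT/g.
H = 2971 × 168.0 / 9.065 = 499130/9.065 = 55061 m.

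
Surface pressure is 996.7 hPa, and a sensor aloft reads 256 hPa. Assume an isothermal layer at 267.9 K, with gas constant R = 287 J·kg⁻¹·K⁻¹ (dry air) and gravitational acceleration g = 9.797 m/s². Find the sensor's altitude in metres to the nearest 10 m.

Scale height: H = RT/g = 287 × 267.9 / 9.797 = 7848.0 m.
Invert the barometric formula: z = H ln(P₀/P).
P₀/P = 996.7/256 = 3.8934; ln(3.8934) = 1.3593.
z = 7848.0 × 1.3593 = 10668 m.

z ≈ 10670 m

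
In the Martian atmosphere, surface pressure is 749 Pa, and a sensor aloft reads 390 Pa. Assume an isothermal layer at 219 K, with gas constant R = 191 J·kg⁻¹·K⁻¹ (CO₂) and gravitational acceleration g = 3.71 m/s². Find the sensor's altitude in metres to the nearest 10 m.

z ≈ 7360 m

Scale height: H = RT/g = 191 × 219 / 3.71 = 11275 m.
Invert the barometric formula: z = H ln(P₀/P).
P₀/P = 749/390 = 1.9205; ln(1.9205) = 0.65259.
z = 11275 × 0.65259 = 7358.0 m.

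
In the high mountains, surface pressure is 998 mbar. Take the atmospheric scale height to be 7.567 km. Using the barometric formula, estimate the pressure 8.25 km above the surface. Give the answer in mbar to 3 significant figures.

Barometric formula: P = P₀ exp(−z/H).
z/H = 8250.0/7567.0 = 1.0903; exp(−1.0903) = 0.33612.
P = 998 × 0.33612 = 335.45 mbar.

P ≈ 335 mbar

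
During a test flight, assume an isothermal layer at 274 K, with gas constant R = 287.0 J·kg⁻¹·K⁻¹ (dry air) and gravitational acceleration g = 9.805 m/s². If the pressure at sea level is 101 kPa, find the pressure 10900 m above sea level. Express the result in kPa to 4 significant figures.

Scale height: H = RT/g = 287.0 × 274 / 9.805 = 8020.2 m.
Barometric formula: P = P₀ exp(−z/H).
z/H = 10900/8020.2 = 1.3591; exp(−1.3591) = 0.25689.
P = 101 × 0.25689 = 25.946 kPa.

P ≈ 25.95 kPa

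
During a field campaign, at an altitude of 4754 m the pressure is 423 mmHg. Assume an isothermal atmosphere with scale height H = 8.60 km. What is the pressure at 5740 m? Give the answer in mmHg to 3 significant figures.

Between two levels, P₂ = P₁ exp(−Δz/H) with Δz = z₂ − z₁.
Δz = 5740.0 − 4754.0 = 986.00 m; Δz/H = 986.00/8600.0 = 0.11465.
P₂ = 423 × exp(−0.11465) = 423 × 0.89168 = 377.18 mmHg.

P ≈ 377 mmHg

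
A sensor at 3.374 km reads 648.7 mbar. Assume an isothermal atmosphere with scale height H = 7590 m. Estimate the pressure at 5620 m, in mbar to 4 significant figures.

Between two levels, P₂ = P₁ exp(−Δz/H) with Δz = z₂ − z₁.
Δz = 5620.0 − 3374.0 = 2246.0 m; Δz/H = 2246.0/7590.0 = 0.29592.
P₂ = 648.7 × exp(−0.29592) = 648.7 × 0.74385 = 482.54 mbar.

P ≈ 482.5 mbar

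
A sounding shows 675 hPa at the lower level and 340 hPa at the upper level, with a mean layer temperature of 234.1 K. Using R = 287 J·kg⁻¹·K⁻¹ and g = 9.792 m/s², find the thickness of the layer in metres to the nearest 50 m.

Δz ≈ 4700 m

Hypsometric equation: Δz = (R T̄/g) ln(P₁/P₂).
R T̄/g = 287 × 234.1 / 9.792 = 6861.4 m.
ln(675/340) = ln(1.9853) = 0.68577.
Δz = 6861.4 × 0.68577 = 4705.3 m.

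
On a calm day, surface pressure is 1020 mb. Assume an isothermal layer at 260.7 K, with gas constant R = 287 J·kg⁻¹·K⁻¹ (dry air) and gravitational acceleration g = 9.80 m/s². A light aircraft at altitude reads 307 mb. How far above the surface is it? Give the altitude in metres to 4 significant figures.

z ≈ 9167 m

Scale height: H = RT/g = 287 × 260.7 / 9.80 = 7634.8 m.
Invert the barometric formula: z = H ln(P₀/P).
P₀/P = 1020/307 = 3.3225; ln(3.3225) = 1.2007.
z = 7634.8 × 1.2007 = 9167.1 m.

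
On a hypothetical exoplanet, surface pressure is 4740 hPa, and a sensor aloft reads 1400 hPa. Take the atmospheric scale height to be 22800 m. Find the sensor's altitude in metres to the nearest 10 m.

z ≈ 27810 m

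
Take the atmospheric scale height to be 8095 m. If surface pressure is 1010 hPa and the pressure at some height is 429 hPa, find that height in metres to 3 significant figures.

z ≈ 6930 m

Invert the barometric formula: z = H ln(P₀/P).
P₀/P = 1010/429 = 2.3543; ln(2.3543) = 0.85624.
z = 8095.0 × 0.85624 = 6931.3 m.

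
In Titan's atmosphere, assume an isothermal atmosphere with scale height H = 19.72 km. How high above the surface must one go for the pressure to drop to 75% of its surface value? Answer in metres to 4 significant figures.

z ≈ 5673 m

Set P/P₀ = exp(−z/H) = 0.75, so z = −H ln(0.75).
−ln(0.75) = 0.28768; z = 19720 × 0.28768 = 5673.0 m.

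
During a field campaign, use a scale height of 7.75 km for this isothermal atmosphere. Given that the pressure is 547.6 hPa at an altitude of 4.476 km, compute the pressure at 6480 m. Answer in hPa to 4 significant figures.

P ≈ 422.8 hPa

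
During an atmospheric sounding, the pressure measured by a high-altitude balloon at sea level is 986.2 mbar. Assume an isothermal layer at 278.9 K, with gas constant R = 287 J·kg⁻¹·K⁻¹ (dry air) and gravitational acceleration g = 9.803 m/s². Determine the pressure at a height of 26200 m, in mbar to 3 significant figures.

Scale height: H = RT/g = 287 × 278.9 / 9.803 = 8165.3 m.
Barometric formula: P = P₀ exp(−z/H).
z/H = 26200/8165.3 = 3.2087; exp(−3.2087) = 0.040409.
P = 986.2 × 0.040409 = 39.851 mbar.

P ≈ 39.9 mbar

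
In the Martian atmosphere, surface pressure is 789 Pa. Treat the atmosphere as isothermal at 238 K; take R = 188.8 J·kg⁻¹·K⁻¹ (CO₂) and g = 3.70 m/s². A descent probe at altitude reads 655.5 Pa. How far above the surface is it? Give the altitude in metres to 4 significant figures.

Scale height: H = RT/g = 188.8 × 238 / 3.70 = 12144 m.
Invert the barometric formula: z = H ln(P₀/P).
P₀/P = 789/655.5 = 1.2037; ln(1.2037) = 0.18540.
z = 12144 × 0.18540 = 2251.5 m.

z ≈ 2251 m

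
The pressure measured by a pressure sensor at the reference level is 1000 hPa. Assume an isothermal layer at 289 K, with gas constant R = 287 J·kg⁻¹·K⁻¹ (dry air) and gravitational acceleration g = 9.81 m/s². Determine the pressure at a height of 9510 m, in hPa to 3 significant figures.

Scale height: H = RT/g = 287 × 289 / 9.81 = 8454.9 m.
Barometric formula: P = P₀ exp(−z/H).
z/H = 9510.0/8454.9 = 1.1248; exp(−1.1248) = 0.32472.
P = 1000 × 0.32472 = 324.72 hPa.

P ≈ 325 hPa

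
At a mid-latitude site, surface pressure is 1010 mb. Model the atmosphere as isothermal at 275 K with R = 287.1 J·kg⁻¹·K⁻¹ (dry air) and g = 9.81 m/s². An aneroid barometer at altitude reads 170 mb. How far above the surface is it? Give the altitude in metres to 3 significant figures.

z ≈ 14300 m

Scale height: H = RT/g = 287.1 × 275 / 9.81 = 8048.2 m.
Invert the barometric formula: z = H ln(P₀/P).
P₀/P = 1010/170 = 5.9412; ln(5.9412) = 1.7819.
z = 8048.2 × 1.7819 = 14341 m.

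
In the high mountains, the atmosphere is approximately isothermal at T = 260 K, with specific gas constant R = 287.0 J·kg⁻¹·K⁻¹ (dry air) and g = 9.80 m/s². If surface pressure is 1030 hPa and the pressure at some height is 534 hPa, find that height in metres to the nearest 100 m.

Scale height: H = RT/g = 287.0 × 260 / 9.80 = 7614.3 m.
Invert the barometric formula: z = H ln(P₀/P).
P₀/P = 1030/534 = 1.9288; ln(1.9288) = 0.65690.
z = 7614.3 × 0.65690 = 5001.8 m.

z ≈ 5000 m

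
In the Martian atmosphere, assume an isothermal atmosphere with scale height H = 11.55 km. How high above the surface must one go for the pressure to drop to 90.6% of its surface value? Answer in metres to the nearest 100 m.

Set P/P₀ = exp(−z/H) = 0.906, so z = −H ln(0.906).
−ln(0.906) = 0.098716; z = 11550 × 0.098716 = 1140.2 m.

z ≈ 1100 m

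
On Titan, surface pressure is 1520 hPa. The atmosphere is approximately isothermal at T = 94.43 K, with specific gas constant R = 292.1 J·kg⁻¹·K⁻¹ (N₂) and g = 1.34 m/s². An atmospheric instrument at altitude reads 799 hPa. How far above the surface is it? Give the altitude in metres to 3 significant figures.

Scale height: H = RT/g = 292.1 × 94.43 / 1.34 = 20584 m.
Invert the barometric formula: z = H ln(P₀/P).
P₀/P = 1520/799 = 1.9024; ln(1.9024) = 0.64312.
z = 20584 × 0.64312 = 13238 m.

z ≈ 13200 m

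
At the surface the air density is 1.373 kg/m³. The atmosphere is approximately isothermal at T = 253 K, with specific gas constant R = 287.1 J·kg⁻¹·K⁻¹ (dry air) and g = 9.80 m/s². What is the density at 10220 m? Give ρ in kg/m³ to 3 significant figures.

ρ ≈ 0.346 kg/m³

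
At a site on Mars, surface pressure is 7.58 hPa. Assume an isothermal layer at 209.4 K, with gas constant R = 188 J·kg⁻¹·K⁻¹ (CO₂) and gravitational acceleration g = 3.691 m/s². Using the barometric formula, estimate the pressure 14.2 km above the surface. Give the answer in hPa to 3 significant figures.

P ≈ 2.00 hPa

Scale height: H = RT/g = 188 × 209.4 / 3.691 = 10666 m.
Barometric formula: P = P₀ exp(−z/H).
z/H = 14200/10666 = 1.3313; exp(−1.3313) = 0.26413.
P = 7.58 × 0.26413 = 2.0021 hPa.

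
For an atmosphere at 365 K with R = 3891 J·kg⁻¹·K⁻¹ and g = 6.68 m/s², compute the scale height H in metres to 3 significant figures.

H ≈ 213000 m

The scale height of an isothermal atmosphere is H = RT/g.
H = 3891 × 365 / 6.68 = 1420200/6.68 = 212600 m.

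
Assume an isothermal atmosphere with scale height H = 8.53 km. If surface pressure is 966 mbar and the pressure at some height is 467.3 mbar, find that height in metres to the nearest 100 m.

Invert the barometric formula: z = H ln(P₀/P).
P₀/P = 966/467.3 = 2.0672; ln(2.0672) = 0.72620.
z = 8530.0 × 0.72620 = 6194.5 m.

z ≈ 6200 m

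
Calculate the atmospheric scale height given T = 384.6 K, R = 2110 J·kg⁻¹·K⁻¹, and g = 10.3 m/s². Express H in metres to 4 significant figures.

H ≈ 78790 m

The scale height of an isothermal atmosphere is H = RT/g.
H = 2110 × 384.6 / 10.3 = 811510/10.3 = 78787 m.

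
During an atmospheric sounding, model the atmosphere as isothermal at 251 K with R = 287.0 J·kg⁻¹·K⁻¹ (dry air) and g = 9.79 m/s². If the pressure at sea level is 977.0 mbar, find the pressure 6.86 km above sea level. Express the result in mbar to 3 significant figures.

P ≈ 385 mbar

Scale height: H = RT/g = 287.0 × 251 / 9.79 = 7358.2 m.
Barometric formula: P = P₀ exp(−z/H).
z/H = 6860.0/7358.2 = 0.93229; exp(−0.93229) = 0.39365.
P = 977.0 × 0.39365 = 384.60 mbar.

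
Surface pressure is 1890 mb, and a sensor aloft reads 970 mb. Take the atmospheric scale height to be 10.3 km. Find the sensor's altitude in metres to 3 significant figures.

Invert the barometric formula: z = H ln(P₀/P).
P₀/P = 1890/970 = 1.9485; ln(1.9485) = 0.66706.
z = 10300 × 0.66706 = 6870.7 m.

z ≈ 6870 m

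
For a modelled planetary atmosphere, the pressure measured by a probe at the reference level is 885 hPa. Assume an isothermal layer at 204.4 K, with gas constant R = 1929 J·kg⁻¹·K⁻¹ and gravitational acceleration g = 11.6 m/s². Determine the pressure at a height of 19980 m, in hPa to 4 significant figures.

P ≈ 491.7 hPa

Scale height: H = RT/g = 1929 × 204.4 / 11.6 = 33990 m.
Barometric formula: P = P₀ exp(−z/H).
z/H = 19980/33990 = 0.58782; exp(−0.58782) = 0.55554.
P = 885 × 0.55554 = 491.65 hPa.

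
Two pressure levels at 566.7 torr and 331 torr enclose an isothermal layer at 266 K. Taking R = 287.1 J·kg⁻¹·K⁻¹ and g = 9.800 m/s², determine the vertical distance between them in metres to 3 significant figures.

Hypsometric equation: Δz = (R T̄/g) ln(P₁/P₂).
R T̄/g = 287.1 × 266 / 9.800 = 7792.7 m.
ln(566.7/331) = ln(1.7121) = 0.53772.
Δz = 7792.7 × 0.53772 = 4190.3 m.

Δz ≈ 4190 m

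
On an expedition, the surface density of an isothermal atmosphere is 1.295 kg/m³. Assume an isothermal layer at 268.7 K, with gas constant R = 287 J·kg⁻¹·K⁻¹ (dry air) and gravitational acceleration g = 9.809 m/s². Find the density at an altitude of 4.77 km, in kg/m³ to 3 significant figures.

Scale height: H = RT/g = 287 × 268.7 / 9.809 = 7861.9 m.
In an isothermal atmosphere, density decays like pressure: ρ = ρ₀ exp(−z/H).
z/H = 4770.0/7861.9 = 0.60672; exp(−0.60672) = 0.54514.
ρ = 1.295 × 0.54514 = 0.70596 kg/m³.

ρ ≈ 0.706 kg/m³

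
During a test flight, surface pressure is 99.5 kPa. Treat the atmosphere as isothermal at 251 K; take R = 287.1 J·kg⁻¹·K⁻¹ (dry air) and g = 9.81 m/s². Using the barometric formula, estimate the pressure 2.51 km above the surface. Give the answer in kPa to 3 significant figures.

Scale height: H = RT/g = 287.1 × 251 / 9.81 = 7345.8 m.
Barometric formula: P = P₀ exp(−z/H).
z/H = 2510.0/7345.8 = 0.34169; exp(−0.34169) = 0.71057.
P = 99.5 × 0.71057 = 70.702 kPa.

P ≈ 70.7 kPa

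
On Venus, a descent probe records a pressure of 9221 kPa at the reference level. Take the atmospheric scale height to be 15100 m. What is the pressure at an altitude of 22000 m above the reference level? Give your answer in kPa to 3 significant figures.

Barometric formula: P = P₀ exp(−z/H).
z/H = 22000/15100 = 1.4570; exp(−1.4570) = 0.23293.
P = 9221 × 0.23293 = 2147.8 kPa.

P ≈ 2150 kPa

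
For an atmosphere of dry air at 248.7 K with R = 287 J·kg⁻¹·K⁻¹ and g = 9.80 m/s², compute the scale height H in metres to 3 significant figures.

H ≈ 7280 m

The scale height of an isothermal atmosphere is H = RT/g.
H = 287 × 248.7 / 9.80 = 71377/9.80 = 7283.4 m.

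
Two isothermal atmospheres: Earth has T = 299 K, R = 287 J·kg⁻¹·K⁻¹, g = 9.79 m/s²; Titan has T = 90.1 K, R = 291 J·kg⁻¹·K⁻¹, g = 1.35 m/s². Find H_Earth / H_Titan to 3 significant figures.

H = RT/g for each body.
H_Earth = 287 × 299 / 9.79 = 8765.4 m.
H_Titan = 291 × 90.1 / 1.35 = 19422 m.
H_Earth/H_Titan = 8765.4/19422 = 0.45131.

H_Earth/H_Titan ≈ 0.451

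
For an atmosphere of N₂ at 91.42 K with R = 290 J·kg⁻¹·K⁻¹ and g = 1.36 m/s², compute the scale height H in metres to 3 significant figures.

The scale height of an isothermal atmosphere is H = RT/g.
H = 290 × 91.42 / 1.36 = 26512/1.36 = 19494 m.

H ≈ 19500 m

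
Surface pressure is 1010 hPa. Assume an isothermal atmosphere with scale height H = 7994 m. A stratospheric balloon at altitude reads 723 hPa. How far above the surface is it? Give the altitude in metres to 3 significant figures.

z ≈ 2670 m

Invert the barometric formula: z = H ln(P₀/P).
P₀/P = 1010/723 = 1.3970; ln(1.3970) = 0.33433.
z = 7994.0 × 0.33433 = 2672.6 m.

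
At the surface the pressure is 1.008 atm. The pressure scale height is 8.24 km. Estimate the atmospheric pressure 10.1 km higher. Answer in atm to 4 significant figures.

P ≈ 0.2959 atm

Barometric formula: P = P₀ exp(−z/H).
z/H = 10100/8240.0 = 1.2257; exp(−1.2257) = 0.29355.
P = 1.008 × 0.29355 = 0.29590 atm.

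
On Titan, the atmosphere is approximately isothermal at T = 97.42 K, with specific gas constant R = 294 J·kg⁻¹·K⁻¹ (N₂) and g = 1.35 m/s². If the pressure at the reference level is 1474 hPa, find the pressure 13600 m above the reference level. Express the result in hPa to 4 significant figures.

Scale height: H = RT/g = 294 × 97.42 / 1.35 = 21216 m.
Barometric formula: P = P₀ exp(−z/H).
z/H = 13600/21216 = 0.64103; exp(−0.64103) = 0.52675.
P = 1474 × 0.52675 = 776.43 hPa.

P ≈ 776.4 hPa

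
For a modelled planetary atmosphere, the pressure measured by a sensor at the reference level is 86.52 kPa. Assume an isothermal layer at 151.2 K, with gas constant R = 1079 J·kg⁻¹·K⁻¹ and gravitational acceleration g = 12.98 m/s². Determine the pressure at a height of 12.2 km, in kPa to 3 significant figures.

P ≈ 32.8 kPa

Scale height: H = RT/g = 1079 × 151.2 / 12.98 = 12569 m.
Barometric formula: P = P₀ exp(−z/H).
z/H = 12200/12569 = 0.97064; exp(−0.97064) = 0.37884.
P = 86.52 × 0.37884 = 32.777 kPa.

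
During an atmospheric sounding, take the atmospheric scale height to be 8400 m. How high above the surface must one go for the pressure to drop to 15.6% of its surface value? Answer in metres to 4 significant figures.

Set P/P₀ = exp(−z/H) = 0.156, so z = −H ln(0.156).
−ln(0.156) = 1.8579; z = 8400.0 × 1.8579 = 15606 m.

z ≈ 15610 m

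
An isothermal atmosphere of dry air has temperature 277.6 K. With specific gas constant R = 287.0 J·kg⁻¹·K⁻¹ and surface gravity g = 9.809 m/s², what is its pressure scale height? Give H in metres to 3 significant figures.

H ≈ 8120 m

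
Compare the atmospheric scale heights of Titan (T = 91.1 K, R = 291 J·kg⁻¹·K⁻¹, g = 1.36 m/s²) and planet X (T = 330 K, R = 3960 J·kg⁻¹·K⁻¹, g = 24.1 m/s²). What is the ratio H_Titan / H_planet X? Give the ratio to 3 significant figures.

H = RT/g for each body.
H_Titan = 291 × 91.1 / 1.36 = 19493 m.
H_planet X = 3960 × 330 / 24.1 = 54224 m.
H_Titan/H_planet X = 19493/54224 = 0.35949.

H_Titan/H_planet X ≈ 0.359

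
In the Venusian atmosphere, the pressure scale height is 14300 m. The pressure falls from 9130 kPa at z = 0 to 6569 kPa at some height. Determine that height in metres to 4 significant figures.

Invert the barometric formula: z = H ln(P₀/P).
P₀/P = 9130/6569 = 1.3899; ln(1.3899) = 0.32923.
z = 14300 × 0.32923 = 4708.0 m.

z ≈ 4708 m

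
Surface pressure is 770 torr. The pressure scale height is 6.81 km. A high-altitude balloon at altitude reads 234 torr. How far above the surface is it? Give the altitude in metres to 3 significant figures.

Invert the barometric formula: z = H ln(P₀/P).
P₀/P = 770/234 = 3.2906; ln(3.2906) = 1.1911.
z = 6810.0 × 1.1911 = 8111.4 m.

z ≈ 8110 m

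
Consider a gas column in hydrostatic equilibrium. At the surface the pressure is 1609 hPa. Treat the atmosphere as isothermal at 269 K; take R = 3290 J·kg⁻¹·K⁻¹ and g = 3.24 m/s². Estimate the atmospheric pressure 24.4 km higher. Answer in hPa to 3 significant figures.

P ≈ 1470 hPa

Scale height: H = RT/g = 3290 × 269 / 3.24 = 273150 m.
Barometric formula: P = P₀ exp(−z/H).
z/H = 24400/273150 = 0.089328; exp(−0.089328) = 0.91455.
P = 1609 × 0.91455 = 1471.5 hPa.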